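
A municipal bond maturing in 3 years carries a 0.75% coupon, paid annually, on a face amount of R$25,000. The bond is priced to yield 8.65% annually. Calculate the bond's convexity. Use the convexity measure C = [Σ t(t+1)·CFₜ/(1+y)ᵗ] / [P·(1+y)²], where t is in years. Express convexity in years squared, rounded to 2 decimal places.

With y = 0.0865:
  t   CF        PV=CF/(1+0.0865)^t    t·PV        t(t+1)·PV
  1       187.50       172.5725       172.5725         345.1450
  2       187.50       158.8334       317.6668         953.0004
  3    25,187.50    19,637.9374    58,913.8122     235,655.2489
  Σ                 19,969.3433    59,404.0515     236,953.3942
P = 19,969.3433.
Convexity = Σ t(t+1)·PV / [P·(1+y)²] = 236,953.3942 / (19,969.3433 × 1.180482) = 10.05170.

10.05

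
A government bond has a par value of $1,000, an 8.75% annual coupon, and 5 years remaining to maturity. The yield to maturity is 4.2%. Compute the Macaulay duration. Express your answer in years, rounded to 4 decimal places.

Periodic yield y = 0.042. Discount each cash flow and weight by its year:
  t   CF        PV=CF/(1+0.042)^t    t·PV
  1        87.50        83.9731        83.9731
  2        87.50        80.5884       161.1768
  3        87.50        77.3401       232.0204
  4        87.50        74.2228       296.8911
  5     1,087.50       885.3004     4,426.5021
  Σ                  1,201.4249     5,200.5635
Price P = Σ PV = 1,201.4249.
Macaulay duration = Σ(t·PV) / P = 5,200.5635 / 1,201.4249 = 4.32866 years.

4.3287 years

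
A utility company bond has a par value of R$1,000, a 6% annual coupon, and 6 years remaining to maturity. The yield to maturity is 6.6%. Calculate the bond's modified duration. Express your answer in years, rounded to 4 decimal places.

Periodic yield y = 0.066. First find Macaulay duration:
  t   CF        PV=CF/(1+0.066)^t    t·PV
  1        60.00        56.2852        56.2852
  2        60.00        52.8004       105.6007
  3        60.00        49.5313       148.5939
  4        60.00        46.4646       185.8585
  5        60.00        43.5878       217.9391
  6     1,060.00       722.3749     4,334.2493
  Σ                    971.0442     5,048.5267
P = 971.0442; Macaulay duration = 5,048.5267 / 971.0442 = 5.19907 years.
Modified duration = D_Mac / (1 + y) = 5.19907 / 1.066 = 4.87718 years.

4.8772 years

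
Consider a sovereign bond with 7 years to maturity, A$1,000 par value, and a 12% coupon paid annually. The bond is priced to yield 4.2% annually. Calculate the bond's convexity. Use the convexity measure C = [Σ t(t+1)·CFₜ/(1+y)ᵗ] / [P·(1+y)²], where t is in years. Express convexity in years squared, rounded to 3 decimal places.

36.530

With y = 0.042:
  t   CF        PV=CF/(1+0.042)^t    t·PV        t(t+1)·PV
  1       120.00       115.1631       115.1631         230.3263
  2       120.00       110.5213       221.0425         663.1275
  3       120.00       106.0665       318.1994       1,272.7976
  4       120.00       101.7912       407.1649       2,035.8246
  5       120.00        97.6883       488.4416       2,930.6497
  6       120.00        93.7508       562.5047       3,937.5331
  7     1,120.00       839.7384     5,878.1685      47,025.3479
  Σ                  1,464.7196     7,990.6848      58,095.6067
P = 1,464.7196.
Convexity = Σ t(t+1)·PV / [P·(1+y)²] = 58,095.6067 / (1,464.7196 × 1.085764) = 36.53031.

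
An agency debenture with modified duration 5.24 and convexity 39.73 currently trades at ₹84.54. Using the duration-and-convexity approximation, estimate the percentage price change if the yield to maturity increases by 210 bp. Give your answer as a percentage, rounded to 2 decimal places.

Duration effect: -D_mod·Δy = -5.24 × (+0.021) = -0.110040
Convexity effect: ½·C·(Δy)² = 0.5 × 39.73 × (0.021)² = +0.008760465
ΔP/P ≈ -0.110040 + 0.008760465 = -0.101279535
= -10.1279535%.

-10.13%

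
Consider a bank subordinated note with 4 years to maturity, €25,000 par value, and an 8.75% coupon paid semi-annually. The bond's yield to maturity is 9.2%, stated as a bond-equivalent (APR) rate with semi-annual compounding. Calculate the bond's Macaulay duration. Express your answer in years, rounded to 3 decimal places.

Periodic yield y = 0.046. Discount each cash flow and weight by its period:
  t   CF        PV=CF/(1+0.046)^t    t·PV
  1     1,093.75     1,045.6501     1,045.6501
  2     1,093.75       999.6655     1,999.3310
  3     1,093.75       955.7031     2,867.1094
  4     1,093.75       913.6741     3,654.6965
  5     1,093.75       873.4934     4,367.4672
  6     1,093.75       835.0798     5,010.4786
  7     1,093.75       798.3554     5,588.4879
  8    26,093.75    18,208.8711   145,670.9686
  Σ                 24,630.4925   170,204.1892
Price P = Σ PV = 24,630.4925.
Macaulay duration = Σ(t·PV) / P = 170,204.1892 / 24,630.4925 = 6.91030 half-year periods.
In years: 6.91030 / 2 = 3.45515 years.

3.455 years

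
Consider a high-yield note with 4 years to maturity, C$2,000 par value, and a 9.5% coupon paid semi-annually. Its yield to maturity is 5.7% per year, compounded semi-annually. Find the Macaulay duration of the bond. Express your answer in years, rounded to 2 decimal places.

Periodic yield y = 0.0285. Discount each cash flow and weight by its period:
  t   CF        PV=CF/(1+0.0285)^t    t·PV
  1        95.00        92.3675        92.3675
  2        95.00        89.8080       179.6160
  3        95.00        87.3194       261.9582
  4        95.00        84.8998       339.5990
  5        95.00        82.5472       412.7358
  6        95.00        80.2598       481.5585
  7        95.00        78.0357       546.2502
  8     2,095.00     1,673.2069    13,385.6556
  Σ                  2,268.4443    15,699.7408
Price P = Σ PV = 2,268.4443.
Macaulay duration = Σ(t·PV) / P = 15,699.7408 / 2,268.4443 = 6.92093 half-year periods.
In years: 6.92093 / 2 = 3.46046 years.

3.46 years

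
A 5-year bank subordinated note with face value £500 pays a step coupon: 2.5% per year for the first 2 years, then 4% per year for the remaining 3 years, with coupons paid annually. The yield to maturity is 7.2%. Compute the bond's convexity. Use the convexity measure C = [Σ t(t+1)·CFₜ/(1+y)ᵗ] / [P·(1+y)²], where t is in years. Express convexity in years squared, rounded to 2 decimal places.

With y = 0.072:
  t   CF        PV=CF/(1+0.072)^t    t·PV        t(t+1)·PV
  1        12.50        11.6604        11.6604          23.3209
  2        12.50        10.8773        21.7546          65.2637
  3        20.00        16.2348        48.7043         194.8170
  4        20.00        15.1444        60.5774         302.8872
  5       520.00       367.3072     1,836.5359      11,019.2154
  Σ                    421.2240     1,979.2326      11,605.5041
P = 421.2240.
Convexity = Σ t(t+1)·PV / [P·(1+y)²] = 11,605.5041 / (421.2240 × 1.149184) = 23.97515.

23.98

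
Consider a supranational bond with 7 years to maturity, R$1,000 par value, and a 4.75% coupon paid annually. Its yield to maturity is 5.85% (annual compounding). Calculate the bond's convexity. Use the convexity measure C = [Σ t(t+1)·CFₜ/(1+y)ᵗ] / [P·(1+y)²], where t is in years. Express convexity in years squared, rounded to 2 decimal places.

With y = 0.0585:
  t   CF        PV=CF/(1+0.0585)^t    t·PV        t(t+1)·PV
  1        47.50        44.8748        44.8748          89.7496
  2        47.50        42.3947        84.7895         254.3684
  3        47.50        40.0517       120.1551         480.6205
  4        47.50        37.8382       151.3527         756.7635
  5        47.50        35.7470       178.7349       1,072.4093
  6        47.50        33.7714       202.6281       1,418.3967
  7     1,047.50       703.5873     4,925.1111      39,400.8891
  Σ                    938.2651     5,707.6462      43,473.1971
P = 938.2651.
Convexity = Σ t(t+1)·PV / [P·(1+y)²] = 43,473.1971 / (938.2651 × 1.120422) = 41.35369.

41.35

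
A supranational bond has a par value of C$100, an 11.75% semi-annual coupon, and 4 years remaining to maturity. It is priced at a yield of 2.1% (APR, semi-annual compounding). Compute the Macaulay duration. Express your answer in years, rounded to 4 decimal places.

3.4174 years

Periodic yield y = 0.0105. Discount each cash flow and weight by its period:
  t   CF        PV=CF/(1+0.0105)^t    t·PV
  1        5.875         5.8140         5.8140
  2        5.875         5.7535        11.5071
  3        5.875         5.6938        17.0813
  4        5.875         5.6346        22.5384
  5        5.875         5.5760        27.8802
  6        5.875         5.5181        33.1086
  7        5.875         5.4608        38.2254
  8      105.875        97.3874       779.0994
  Σ                    136.8382       935.2543
Price P = Σ PV = 136.8382.
Macaulay duration = Σ(t·PV) / P = 935.2543 / 136.8382 = 6.83475 half-year periods.
In years: 6.83475 / 2 = 3.41737 years.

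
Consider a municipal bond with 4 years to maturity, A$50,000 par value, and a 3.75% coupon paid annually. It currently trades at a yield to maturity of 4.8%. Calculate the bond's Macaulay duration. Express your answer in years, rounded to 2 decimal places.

3.78 years

Periodic yield y = 0.048. Discount each cash flow and weight by its year:
  t   CF        PV=CF/(1+0.048)^t    t·PV
  1     1,875.00     1,789.1221     1,789.1221
  2     1,875.00     1,707.1776     3,414.3552
  3     1,875.00     1,628.9863     4,886.9588
  4    51,875.00    43,004.4086   172,017.6342
  Σ                 48,129.6946   182,108.0704
Price P = Σ PV = 48,129.6946.
Macaulay duration = Σ(t·PV) / P = 182,108.0704 / 48,129.6946 = 3.78369 years.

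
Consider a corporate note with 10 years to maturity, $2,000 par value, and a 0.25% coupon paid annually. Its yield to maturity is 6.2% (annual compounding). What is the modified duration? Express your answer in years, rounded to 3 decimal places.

9.265 years

Periodic yield y = 0.062. First find Macaulay duration:
  t   CF        PV=CF/(1+0.062)^t    t·PV
  1         5.00         4.7081         4.7081
  2         5.00         4.4332         8.8665
  3         5.00         4.1744        12.5233
  4         5.00         3.9307        15.7229
  5         5.00         3.7012        18.5062
  6         5.00         3.4852        20.9110
  7         5.00         3.2817        22.9719
  8         5.00         3.0901        24.7209
  9         5.00         2.9097        26.1874
  10    2,005.00     1,098.6749    10,986.7492
  Σ                  1,132.3893    11,141.8672
P = 1,132.3893; Macaulay duration = 11,141.8672 / 1,132.3893 = 9.83925 years.
Modified duration = D_Mac / (1 + y) = 9.83925 / 1.062 = 9.26484 years.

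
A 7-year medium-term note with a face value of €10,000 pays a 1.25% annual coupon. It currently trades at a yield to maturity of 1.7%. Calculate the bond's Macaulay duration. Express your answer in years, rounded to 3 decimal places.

6.741 years

Periodic yield y = 0.017. Discount each cash flow and weight by its year:
  t   CF        PV=CF/(1+0.017)^t    t·PV
  1       125.00       122.9105       122.9105
  2       125.00       120.8560       241.7119
  3       125.00       118.8358       356.5073
  4       125.00       116.8493       467.3973
  5       125.00       114.8961       574.4804
  6       125.00       112.9755       677.8530
  7    10,125.00     8,998.0492    62,986.3441
  Σ                  9,705.3723    65,427.2046
Price P = Σ PV = 9,705.3723.
Macaulay duration = Σ(t·PV) / P = 65,427.2046 / 9,705.3723 = 6.74134 years.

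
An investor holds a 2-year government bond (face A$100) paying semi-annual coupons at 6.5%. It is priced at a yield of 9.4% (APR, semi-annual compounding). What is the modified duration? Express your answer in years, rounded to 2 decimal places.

1.82 years

Periodic yield y = 0.047. First find Macaulay duration:
  t   CF        PV=CF/(1+0.047)^t    t·PV
  1         3.25         3.1041         3.1041
  2         3.25         2.9648         5.9295
  3         3.25         2.8317         8.4950
  4       103.25        85.9218       343.6872
  Σ                     94.8223       361.2158
P = 94.8223; Macaulay duration = 361.2158 / 94.8223 = 3.80940 half-year periods = 1.90470 years.
Modified duration = D_Mac / (1 + y) = 1.90470 / 1.047 = 1.81920 years.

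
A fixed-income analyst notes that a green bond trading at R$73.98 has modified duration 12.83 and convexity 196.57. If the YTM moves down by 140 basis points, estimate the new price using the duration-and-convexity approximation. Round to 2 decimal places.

R$88.69

Duration effect: -D_mod·Δy = -12.83 × (-0.014) = +0.179620
Convexity effect: ½·C·(Δy)² = 0.5 × 196.57 × (-0.014)² = +0.01926386
ΔP/P ≈ +0.179620 + 0.01926386 = +0.19888386
New price ≈ 73.98 × (1 + 0.19888386) = 88.6934279628.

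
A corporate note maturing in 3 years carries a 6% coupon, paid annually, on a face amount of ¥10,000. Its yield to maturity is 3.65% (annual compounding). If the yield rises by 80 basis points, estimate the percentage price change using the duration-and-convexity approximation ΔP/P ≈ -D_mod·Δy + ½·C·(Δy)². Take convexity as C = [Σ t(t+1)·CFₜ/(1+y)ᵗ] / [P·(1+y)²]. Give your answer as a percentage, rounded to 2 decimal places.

With y = 0.0365:
  t   CF        PV=CF/(1+0.0365)^t    t·PV        t(t+1)·PV
  1       600.00       578.8712       578.8712       1,157.7424
  2       600.00       558.4864     1,116.9729       3,350.9187
  3    10,600.00     9,519.1451    28,557.4352     114,229.7410
  Σ                 10,656.5027    30,253.2793     118,738.4021
P = 10,656.5027; D_Mac = 2.83895 yrs; D_mod = 2.73898 yrs; C = 10.37141.
Duration effect: -2.73898 × (+0.008) = -0.021912
Convexity effect: 0.5 × 10.37141 × (0.008)² = +0.0003319
ΔP/P ≈ -0.021912 + 0.0003319 = -0.021580 = -2.1580%.

-2.16%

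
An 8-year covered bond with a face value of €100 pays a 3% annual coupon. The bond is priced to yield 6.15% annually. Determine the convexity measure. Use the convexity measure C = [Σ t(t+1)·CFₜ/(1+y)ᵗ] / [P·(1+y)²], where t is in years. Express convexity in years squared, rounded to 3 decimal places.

54.700

With y = 0.0615:
  t   CF        PV=CF/(1+0.0615)^t    t·PV        t(t+1)·PV
  1         3.00         2.8262         2.8262           5.6524
  2         3.00         2.6624         5.3249          15.9747
  3         3.00         2.5082         7.5246          30.0983
  4         3.00         2.3629         9.4515          47.2576
  5         3.00         2.2260        11.1299          66.7794
  6         3.00         2.0970        12.5821          88.0746
  7         3.00         1.9755        13.8286         110.6291
  8       103.00        63.8965       511.1722       4,600.5498
  Σ                     80.5547       573.8400       4,965.0158
P = 80.5547.
Convexity = Σ t(t+1)·PV / [P·(1+y)²] = 4,965.0158 / (80.5547 × 1.126782) = 54.70027.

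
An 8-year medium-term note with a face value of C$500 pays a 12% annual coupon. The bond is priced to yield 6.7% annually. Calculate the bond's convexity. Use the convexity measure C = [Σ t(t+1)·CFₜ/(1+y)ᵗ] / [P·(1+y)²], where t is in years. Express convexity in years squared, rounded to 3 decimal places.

41.370

With y = 0.067:
  t   CF        PV=CF/(1+0.067)^t    t·PV        t(t+1)·PV
  1        60.00        56.2324        56.2324         112.4649
  2        60.00        52.7014       105.4029         316.2086
  3        60.00        49.3922       148.1765         592.7059
  4        60.00        46.2907       185.1627         925.8136
  5        60.00        43.3840       216.9198       1,301.5187
  6        60.00        40.6598       243.9585       1,707.7096
  7        60.00        38.1066       266.7463       2,133.9702
  8       560.00       333.3287     2,666.6294      23,999.6644
  Σ                    660.0957     3,889.2284      31,090.0558
P = 660.0957.
Convexity = Σ t(t+1)·PV / [P·(1+y)²] = 31,090.0558 / (660.0957 × 1.138489) = 41.37002.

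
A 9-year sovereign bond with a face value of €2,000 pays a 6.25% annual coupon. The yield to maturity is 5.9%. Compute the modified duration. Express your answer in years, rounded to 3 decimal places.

6.774 years

Periodic yield y = 0.059. First find Macaulay duration:
  t   CF        PV=CF/(1+0.059)^t    t·PV
  1       125.00       118.0359       118.0359
  2       125.00       111.4598       222.9195
  3       125.00       105.2500       315.7500
  4       125.00        99.3862       397.5449
  5       125.00        93.8491       469.2456
  6       125.00        88.6205       531.7231
  7       125.00        83.6832       585.7824
  8       125.00        79.0210       632.1677
  9     2,125.00     1,268.5141    11,416.6268
  Σ                  2,047.8198    14,689.7959
P = 2,047.8198; Macaulay duration = 14,689.7959 / 2,047.8198 = 7.17338 years.
Modified duration = D_Mac / (1 + y) = 7.17338 / 1.059 = 6.77373 years.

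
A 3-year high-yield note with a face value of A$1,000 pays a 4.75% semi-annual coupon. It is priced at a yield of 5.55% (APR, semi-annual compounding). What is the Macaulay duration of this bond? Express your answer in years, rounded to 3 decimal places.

Periodic yield y = 0.02775. Discount each cash flow and weight by its period:
  t   CF        PV=CF/(1+0.02775)^t    t·PV
  1        23.75        23.1087        23.1087
  2        23.75        22.4848        44.9696
  3        23.75        21.8777        65.6330
  4        23.75        21.2870        85.1478
  5        23.75        20.7122       103.5610
  6     1,023.75       868.6984     5,212.1902
  Σ                    978.1687     5,534.6103
Price P = Σ PV = 978.1687.
Macaulay duration = Σ(t·PV) / P = 5,534.6103 / 978.1687 = 5.65813 half-year periods.
In years: 5.65813 / 2 = 2.82907 years.

2.829 years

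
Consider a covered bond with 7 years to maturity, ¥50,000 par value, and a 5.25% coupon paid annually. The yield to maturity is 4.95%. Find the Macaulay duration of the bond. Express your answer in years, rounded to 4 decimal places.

Periodic yield y = 0.0495. Discount each cash flow and weight by its year:
  t   CF        PV=CF/(1+0.0495)^t    t·PV
  1     2,625.00     2,501.1910     2,501.1910
  2     2,625.00     2,383.2216     4,766.4432
  3     2,625.00     2,270.8162     6,812.4485
  4     2,625.00     2,163.7124     8,654.8496
  5     2,625.00     2,061.6602    10,308.3011
  6     2,625.00     1,964.4214    11,786.5282
  7    52,625.00    37,524.5081   262,671.5570
  Σ                 50,869.5309   307,501.3188
Price P = Σ PV = 50,869.5309.
Macaulay duration = Σ(t·PV) / P = 307,501.3188 / 50,869.5309 = 6.04490 years.

6.0449 years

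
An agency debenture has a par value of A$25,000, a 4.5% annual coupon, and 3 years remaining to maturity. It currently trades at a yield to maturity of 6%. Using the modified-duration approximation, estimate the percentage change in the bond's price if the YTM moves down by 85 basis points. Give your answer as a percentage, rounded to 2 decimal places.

Periodic yield y = 0.06. Modified duration first:
  t   CF        PV=CF/(1+0.06)^t    t·PV
  1     1,125.00     1,061.3208     1,061.3208
  2     1,125.00     1,001.2460     2,002.4920
  3    26,125.00    21,935.0538    65,805.1613
  Σ                 23,997.6205    68,868.9741
P = 23,997.6205; D_Mac = 2.86983 yrs; D_mod = 2.86983/(1+0.06) = 2.70738 yrs.
ΔP/P ≈ -D_mod · Δy = -2.70738 × (-0.0085) = +0.023013 = +2.3013%.

+2.30%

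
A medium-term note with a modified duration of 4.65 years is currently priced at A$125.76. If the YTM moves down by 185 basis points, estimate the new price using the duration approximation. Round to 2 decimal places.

Duration approximation: ΔP/P ≈ -D_mod · Δy = -4.65 × (-0.0185) = +0.086025.
New price ≈ 125.76 × (1 + 0.086025) = 136.578504.

A$136.58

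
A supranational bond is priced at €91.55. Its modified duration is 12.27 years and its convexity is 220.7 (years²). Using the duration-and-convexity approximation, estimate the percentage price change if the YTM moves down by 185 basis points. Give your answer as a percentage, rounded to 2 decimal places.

Duration effect: -D_mod·Δy = -12.27 × (-0.0185) = +0.226995
Convexity effect: ½·C·(Δy)² = 0.5 × 220.7 × (-0.0185)² = +0.0377672875
ΔP/P ≈ +0.226995 + 0.0377672875 = +0.2647622875
= +26.47622875%.

+26.48%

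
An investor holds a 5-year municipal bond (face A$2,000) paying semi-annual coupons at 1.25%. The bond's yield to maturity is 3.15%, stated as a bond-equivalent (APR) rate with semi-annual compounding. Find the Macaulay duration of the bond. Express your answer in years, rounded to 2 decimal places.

Periodic yield y = 0.01575. Discount each cash flow and weight by its period:
  t   CF        PV=CF/(1+0.01575)^t    t·PV
  1        12.50        12.3062        12.3062
  2        12.50        12.1154        24.2307
  3        12.50        11.9275        35.7825
  4        12.50        11.7426        46.9702
  5        12.50        11.5605        57.8024
  6        12.50        11.3812        68.2874
  7        12.50        11.2048        78.4333
  8        12.50        11.0310        88.2481
  9        12.50        10.8600        97.7397
  10    2,012.50     1,721.3436    17,213.4364
  Σ                  1,825.4727    17,723.2368
Price P = Σ PV = 1,825.4727.
Macaulay duration = Σ(t·PV) / P = 17,723.2368 / 1,825.4727 = 9.70885 half-year periods.
In years: 9.70885 / 2 = 4.85442 years.

4.85 years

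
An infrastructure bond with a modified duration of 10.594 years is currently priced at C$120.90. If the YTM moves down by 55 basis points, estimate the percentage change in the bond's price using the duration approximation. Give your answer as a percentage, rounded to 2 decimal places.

+5.83%

Duration approximation: ΔP/P ≈ -D_mod · Δy = -10.594 × (-0.0055) = +0.058267.
As a percentage: +5.8267%.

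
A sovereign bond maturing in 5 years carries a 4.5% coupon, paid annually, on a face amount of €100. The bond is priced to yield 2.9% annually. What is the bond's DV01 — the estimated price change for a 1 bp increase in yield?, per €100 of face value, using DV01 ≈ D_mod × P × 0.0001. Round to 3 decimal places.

€0.048

Periodic yield y = 0.029.
  t   CF        PV=CF/(1+0.029)^t    t·PV
  1         4.50         4.3732         4.3732
  2         4.50         4.2499         8.4999
  3         4.50         4.1302        12.3905
  4         4.50         4.0138        16.0550
  5       104.50        90.5815       452.9074
  Σ                    107.3485       494.2259
P = 107.3485; D_Mac = 4.60394 yrs; D_mod = 4.47419 yrs.
DV01 ≈ 4.47419 × 107.3485 × 0.0001 = 0.048030.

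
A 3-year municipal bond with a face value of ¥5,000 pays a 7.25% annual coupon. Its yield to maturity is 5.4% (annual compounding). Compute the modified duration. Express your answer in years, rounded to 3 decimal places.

Periodic yield y = 0.054. First find Macaulay duration:
  t   CF        PV=CF/(1+0.054)^t    t·PV
  1       362.50       343.9279       343.9279
  2       362.50       326.3073       652.6146
  3     5,362.50     4,579.7890    13,739.3671
  Σ                  5,250.0242    14,735.9096
P = 5,250.0242; Macaulay duration = 14,735.9096 / 5,250.0242 = 2.80683 years.
Modified duration = D_Mac / (1 + y) = 2.80683 / 1.054 = 2.66302 years.

2.663 years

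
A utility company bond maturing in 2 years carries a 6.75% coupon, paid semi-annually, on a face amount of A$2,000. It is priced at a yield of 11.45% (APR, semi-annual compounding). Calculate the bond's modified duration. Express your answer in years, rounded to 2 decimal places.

Periodic yield y = 0.05725. First find Macaulay duration:
  t   CF        PV=CF/(1+0.05725)^t    t·PV
  1        67.50        63.8449        63.8449
  2        67.50        60.3877       120.7754
  3        67.50        57.1177       171.3531
  4     2,067.50     1,654.7590     6,619.0359
  Σ                  1,836.1092     6,975.0092
P = 1,836.1092; Macaulay duration = 6,975.0092 / 1,836.1092 = 3.79880 half-year periods = 1.89940 years.
Modified duration = D_Mac / (1 + y) = 1.89940 / 1.05725 = 1.79655 years.

1.80 years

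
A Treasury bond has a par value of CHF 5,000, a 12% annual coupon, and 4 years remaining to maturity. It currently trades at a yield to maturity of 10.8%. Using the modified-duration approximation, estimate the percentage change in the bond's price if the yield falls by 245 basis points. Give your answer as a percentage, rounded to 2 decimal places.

+7.55%

Periodic yield y = 0.108. Modified duration first:
  t   CF        PV=CF/(1+0.108)^t    t·PV
  1       600.00       541.5162       541.5162
  2       600.00       488.7331       977.4661
  3       600.00       441.0948     1,323.2845
  4     5,600.00     3,715.6003    14,862.4011
  Σ                  5,186.9444    17,704.6680
P = 5,186.9444; D_Mac = 3.41331 yrs; D_mod = 3.41331/(1+0.108) = 3.08061 yrs.
ΔP/P ≈ -D_mod · Δy = -3.08061 × (-0.0245) = +0.075475 = +7.5475%.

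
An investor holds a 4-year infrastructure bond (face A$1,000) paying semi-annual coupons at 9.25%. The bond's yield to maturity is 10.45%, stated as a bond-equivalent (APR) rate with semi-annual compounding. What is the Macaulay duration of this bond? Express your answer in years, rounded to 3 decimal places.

Periodic yield y = 0.05225. Discount each cash flow and weight by its period:
  t   CF        PV=CF/(1+0.05225)^t    t·PV
  1        46.25        43.9534        43.9534
  2        46.25        41.7709        83.5418
  3        46.25        39.6967       119.0902
  4        46.25        37.7256       150.9023
  5        46.25        35.8523       179.2615
  6        46.25        34.0720       204.4322
  7        46.25        32.3802       226.6612
  8     1,046.25       696.1198     5,568.9585
  Σ                    961.5710     6,576.8013
Price P = Σ PV = 961.5710.
Macaulay duration = Σ(t·PV) / P = 6,576.8013 / 961.5710 = 6.83964 half-year periods.
In years: 6.83964 / 2 = 3.41982 years.

3.420 years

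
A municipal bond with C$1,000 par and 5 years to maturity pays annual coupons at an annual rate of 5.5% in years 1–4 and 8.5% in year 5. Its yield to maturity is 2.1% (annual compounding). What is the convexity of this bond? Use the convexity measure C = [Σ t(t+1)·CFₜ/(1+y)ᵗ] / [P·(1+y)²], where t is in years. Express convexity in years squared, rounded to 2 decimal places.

25.38

With y = 0.021:
  t   CF        PV=CF/(1+0.021)^t    t·PV        t(t+1)·PV
  1        55.00        53.8688        53.8688         107.7375
  2        55.00        52.7608       105.5216         316.5647
  3        55.00        51.6756       155.0268         620.1071
  4        55.00        50.6127       202.4509       1,012.2545
  5     1,085.00       977.9148     4,889.5741      29,337.4446
  Σ                  1,186.8327     5,406.4421      31,394.1084
P = 1,186.8327.
Convexity = Σ t(t+1)·PV / [P·(1+y)²] = 31,394.1084 / (1,186.8327 × 1.042441) = 25.37507.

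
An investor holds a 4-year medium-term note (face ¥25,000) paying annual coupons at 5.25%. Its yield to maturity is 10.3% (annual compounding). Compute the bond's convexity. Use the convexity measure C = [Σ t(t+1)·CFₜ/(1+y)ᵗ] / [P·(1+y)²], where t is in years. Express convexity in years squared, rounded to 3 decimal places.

With y = 0.103:
  t   CF        PV=CF/(1+0.103)^t    t·PV        t(t+1)·PV
  1     1,312.50     1,189.9365     1,189.9365       2,379.8731
  2     1,312.50     1,078.8183     2,157.6365       6,472.9095
  3     1,312.50       978.0764     2,934.2292      11,736.9167
  4    26,312.50    17,777.0651    71,108.2605     355,541.3025
  Σ                 21,023.8963    77,390.0627     376,131.0018
P = 21,023.8963.
Convexity = Σ t(t+1)·PV / [P·(1+y)²] = 376,131.0018 / (21,023.8963 × 1.216609) = 14.70533.

14.705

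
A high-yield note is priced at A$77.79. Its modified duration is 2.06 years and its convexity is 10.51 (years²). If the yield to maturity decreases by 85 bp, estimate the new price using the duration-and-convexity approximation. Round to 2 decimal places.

Duration effect: -D_mod·Δy = -2.06 × (-0.0085) = +0.017510
Convexity effect: ½·C·(Δy)² = 0.5 × 10.51 × (-0.0085)² = +0.00037967375
ΔP/P ≈ +0.017510 + 0.00037967375 = +0.01788967375
New price ≈ 77.79 × (1 + 0.01788967375) = 79.1816377210125.

A$79.18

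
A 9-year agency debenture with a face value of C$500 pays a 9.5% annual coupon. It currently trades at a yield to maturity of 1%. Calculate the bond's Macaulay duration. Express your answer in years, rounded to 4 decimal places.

7.0852 years

Periodic yield y = 0.01. Discount each cash flow and weight by its year:
  t   CF        PV=CF/(1+0.01)^t    t·PV
  1        47.50        47.0297        47.0297
  2        47.50        46.5641        93.1281
  3        47.50        46.1030       138.3091
  4        47.50        45.6466       182.5863
  5        47.50        45.1946       225.9731
  6        47.50        44.7471       268.4829
  7        47.50        44.3041       310.1288
  8        47.50        43.8655       350.9236
  9       547.50       500.6011     4,505.4095
  Σ                    864.0557     6,121.9710
Price P = Σ PV = 864.0557.
Macaulay duration = Σ(t·PV) / P = 6,121.9710 / 864.0557 = 7.08516 years.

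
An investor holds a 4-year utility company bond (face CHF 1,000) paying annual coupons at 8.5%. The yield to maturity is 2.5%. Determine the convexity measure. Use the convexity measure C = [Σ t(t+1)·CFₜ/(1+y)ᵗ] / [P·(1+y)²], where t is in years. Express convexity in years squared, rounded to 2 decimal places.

With y = 0.025:
  t   CF        PV=CF/(1+0.025)^t    t·PV        t(t+1)·PV
  1        85.00        82.9268        82.9268         165.8537
  2        85.00        80.9042       161.8084         485.4253
  3        85.00        78.9309       236.7928         947.1714
  4     1,085.00       982.9564     3,931.8258      19,659.1290
  Σ                  1,225.7185     4,413.3539      21,257.5794
P = 1,225.7185.
Convexity = Σ t(t+1)·PV / [P·(1+y)²] = 21,257.5794 / (1,225.7185 × 1.050625) = 16.50727.

16.51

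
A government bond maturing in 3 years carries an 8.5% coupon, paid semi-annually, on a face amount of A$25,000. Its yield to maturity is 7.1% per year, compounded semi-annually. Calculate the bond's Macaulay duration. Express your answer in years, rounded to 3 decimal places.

Periodic yield y = 0.0355. Discount each cash flow and weight by its period:
  t   CF        PV=CF/(1+0.0355)^t    t·PV
  1     1,062.50     1,026.0744     1,026.0744
  2     1,062.50       990.8975     1,981.7950
  3     1,062.50       956.9266     2,870.7798
  4     1,062.50       924.1203     3,696.4813
  5     1,062.50       892.4388     4,462.1938
  6    26,062.50    21,140.5096   126,843.0579
  Σ                 25,930.9672   140,880.3822
Price P = Σ PV = 25,930.9672.
Macaulay duration = Σ(t·PV) / P = 140,880.3822 / 25,930.9672 = 5.43290 half-year periods.
In years: 5.43290 / 2 = 2.71645 years.

2.716 years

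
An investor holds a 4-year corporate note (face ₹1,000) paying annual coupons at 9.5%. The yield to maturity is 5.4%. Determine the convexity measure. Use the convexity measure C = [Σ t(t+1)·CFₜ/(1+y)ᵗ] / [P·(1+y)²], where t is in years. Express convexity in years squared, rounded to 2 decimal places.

15.27

With y = 0.054:
  t   CF        PV=CF/(1+0.054)^t    t·PV        t(t+1)·PV
  1        95.00        90.1328        90.1328         180.2657
  2        95.00        85.5150       171.0300         513.0901
  3        95.00        81.1338       243.4014         973.6055
  4     1,095.00       887.2616     3,549.0463      17,745.2316
  Σ                  1,144.0432     4,053.6106      19,412.1928
P = 1,144.0432.
Convexity = Σ t(t+1)·PV / [P·(1+y)²] = 19,412.1928 / (1,144.0432 × 1.110916) = 15.27394.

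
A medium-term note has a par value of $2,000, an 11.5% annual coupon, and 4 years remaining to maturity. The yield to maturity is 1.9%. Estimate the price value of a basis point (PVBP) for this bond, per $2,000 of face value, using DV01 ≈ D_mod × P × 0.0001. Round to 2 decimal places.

$0.94

Periodic yield y = 0.019.
  t   CF        PV=CF/(1+0.019)^t    t·PV
  1       230.00       225.7115       225.7115
  2       230.00       221.5029       443.0059
  3       230.00       217.3728       652.1185
  4     2,230.00     2,068.2743     8,273.0970
  Σ                  2,732.8615     9,593.9329
P = 2,732.8615; D_Mac = 3.51058 yrs; D_mod = 3.44512 yrs.
DV01 ≈ 3.44512 × 2,732.8615 × 0.0001 = 0.941505.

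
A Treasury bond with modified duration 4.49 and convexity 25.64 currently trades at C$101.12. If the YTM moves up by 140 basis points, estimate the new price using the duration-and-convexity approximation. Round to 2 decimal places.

Duration effect: -D_mod·Δy = -4.49 × (+0.014) = -0.062860
Convexity effect: ½·C·(Δy)² = 0.5 × 25.64 × (0.014)² = +0.00251272
ΔP/P ≈ -0.062860 + 0.00251272 = -0.06034728
New price ≈ 101.12 × (1 - 0.06034728) = 95.0176830464.

C$95.02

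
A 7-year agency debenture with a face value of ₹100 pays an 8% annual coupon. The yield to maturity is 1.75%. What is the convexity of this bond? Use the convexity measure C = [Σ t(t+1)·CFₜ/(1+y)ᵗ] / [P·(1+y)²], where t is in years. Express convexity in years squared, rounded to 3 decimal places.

With y = 0.0175:
  t   CF        PV=CF/(1+0.0175)^t    t·PV        t(t+1)·PV
  1         8.00         7.8624         7.8624          15.7248
  2         8.00         7.7272        15.4544          46.3631
  3         8.00         7.5943        22.7828          91.1314
  4         8.00         7.4637        29.8547         149.2734
  5         8.00         7.3353        36.6765         220.0590
  6         8.00         7.2091        43.2548         302.7839
  7       108.00        95.6495       669.5467       5,356.3736
  Σ                    140.8415       825.4323       6,181.7091
P = 140.8415.
Convexity = Σ t(t+1)·PV / [P·(1+y)²] = 6,181.7091 / (140.8415 × 1.035306) = 42.39446.

42.394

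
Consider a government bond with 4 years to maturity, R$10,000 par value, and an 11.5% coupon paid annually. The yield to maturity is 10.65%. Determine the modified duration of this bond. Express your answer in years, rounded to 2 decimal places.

Periodic yield y = 0.1065. First find Macaulay duration:
  t   CF        PV=CF/(1+0.1065)^t    t·PV
  1     1,150.00     1,039.3131     1,039.3131
  2     1,150.00       939.2798     1,878.5597
  3     1,150.00       848.8747     2,546.6241
  4    11,150.00     7,438.2230    29,752.8920
  Σ                 10,265.6907    35,217.3889
P = 10,265.6907; Macaulay duration = 35,217.3889 / 10,265.6907 = 3.43059 years.
Modified duration = D_Mac / (1 + y) = 3.43059 / 1.1065 = 3.10040 years.

3.10 years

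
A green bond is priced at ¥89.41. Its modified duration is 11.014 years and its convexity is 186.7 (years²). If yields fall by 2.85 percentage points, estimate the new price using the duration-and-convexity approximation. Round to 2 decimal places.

¥124.26

Duration effect: -D_mod·Δy = -11.014 × (-0.0285) = +0.313899
Convexity effect: ½·C·(Δy)² = 0.5 × 186.7 × (-0.0285)² = +0.0758235375
ΔP/P ≈ +0.313899 + 0.0758235375 = +0.3897225375
New price ≈ 89.41 × (1 + 0.3897225375) = 124.255092077875.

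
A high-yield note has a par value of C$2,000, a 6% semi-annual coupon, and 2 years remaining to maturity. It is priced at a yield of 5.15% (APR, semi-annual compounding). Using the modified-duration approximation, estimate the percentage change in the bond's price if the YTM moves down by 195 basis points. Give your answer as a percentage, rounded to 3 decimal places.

Periodic yield y = 0.02575. Modified duration first:
  t   CF        PV=CF/(1+0.02575)^t    t·PV
  1        60.00        58.4938        58.4938
  2        60.00        57.0254       114.0508
  3        60.00        55.5938       166.7815
  4     2,060.00     1,860.8061     7,443.2243
  Σ                  2,031.9191     7,782.5504
P = 2,031.9191; D_Mac = 3.83015 half-year periods = 1.91507 yrs; D_mod = 1.91507/(1+0.02575) = 1.86700 yrs.
ΔP/P ≈ -D_mod · Δy = -1.86700 × (-0.0195) = +0.036406 = +3.6406%.

+3.641%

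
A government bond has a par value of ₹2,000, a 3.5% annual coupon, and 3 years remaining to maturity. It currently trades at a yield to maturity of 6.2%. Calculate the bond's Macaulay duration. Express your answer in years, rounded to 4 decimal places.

Periodic yield y = 0.062. Discount each cash flow and weight by its year:
  t   CF        PV=CF/(1+0.062)^t    t·PV
  1        70.00        65.9134        65.9134
  2        70.00        62.0653       124.1306
  3     2,070.00     1,728.2111     5,184.6334
  Σ                  1,856.1898     5,374.6774
Price P = Σ PV = 1,856.1898.
Macaulay duration = Σ(t·PV) / P = 5,374.6774 / 1,856.1898 = 2.89554 years.

2.8955 years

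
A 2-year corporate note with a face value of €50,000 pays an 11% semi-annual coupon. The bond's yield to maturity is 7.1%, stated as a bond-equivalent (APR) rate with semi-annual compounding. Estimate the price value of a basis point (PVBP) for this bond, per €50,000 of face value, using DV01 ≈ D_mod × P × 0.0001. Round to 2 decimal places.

Periodic yield y = 0.0355.
  t   CF        PV=CF/(1+0.0355)^t    t·PV
  1     2,750.00     2,655.7219     2,655.7219
  2     2,750.00     2,564.6759     5,129.3518
  3     2,750.00     2,476.7512     7,430.2536
  4    52,750.00    45,879.8565   183,519.4261
  Σ                 53,577.0055   198,734.7533
P = 53,577.0055; D_Mac = 3.70933 half-year periods = 1.85466 yrs; D_mod = 1.79108 yrs.
DV01 ≈ 1.79108 × 53,577.0055 × 0.0001 = 9.596077.

€9.60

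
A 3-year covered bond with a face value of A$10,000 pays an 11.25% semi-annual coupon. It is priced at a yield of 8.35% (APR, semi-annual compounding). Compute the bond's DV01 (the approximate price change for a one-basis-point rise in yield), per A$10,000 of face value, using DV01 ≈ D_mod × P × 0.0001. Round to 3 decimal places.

Periodic yield y = 0.04175.
  t   CF        PV=CF/(1+0.04175)^t    t·PV
  1       562.50       539.9568       539.9568
  2       562.50       518.3171     1,036.6341
  3       562.50       497.5446     1,492.6337
  4       562.50       477.6046     1,910.4184
  5       562.50       458.4637     2,292.3186
  6    10,562.50     8,263.9117    49,583.4701
  Σ                 10,755.7984    56,855.4318
P = 10,755.7984; D_Mac = 5.28603 half-year periods = 2.64301 yrs; D_mod = 2.53709 yrs.
DV01 ≈ 2.53709 × 10,755.7984 × 0.0001 = 2.728842.

A$2.729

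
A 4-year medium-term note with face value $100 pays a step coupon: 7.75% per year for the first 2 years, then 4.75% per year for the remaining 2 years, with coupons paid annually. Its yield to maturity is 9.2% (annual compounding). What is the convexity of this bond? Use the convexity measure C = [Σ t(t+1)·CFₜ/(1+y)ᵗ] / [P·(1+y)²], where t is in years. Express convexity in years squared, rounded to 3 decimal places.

With y = 0.092:
  t   CF        PV=CF/(1+0.092)^t    t·PV        t(t+1)·PV
  1         7.75         7.0971         7.0971          14.1941
  2         7.75         6.4991        12.9983          38.9949
  3         4.75         3.6478        10.9433          43.7731
  4       104.75        73.6654       294.6616       1,473.3078
  Σ                     90.9094       325.7002       1,570.2698
P = 90.9094.
Convexity = Σ t(t+1)·PV / [P·(1+y)²] = 1,570.2698 / (90.9094 × 1.192464) = 14.48506.

14.485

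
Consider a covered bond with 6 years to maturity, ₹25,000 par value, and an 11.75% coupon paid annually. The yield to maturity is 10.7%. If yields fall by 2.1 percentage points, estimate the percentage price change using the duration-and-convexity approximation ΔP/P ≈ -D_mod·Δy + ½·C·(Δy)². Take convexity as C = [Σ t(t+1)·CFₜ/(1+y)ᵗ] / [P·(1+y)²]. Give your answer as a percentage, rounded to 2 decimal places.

+9.37%

With y = 0.107:
  t   CF        PV=CF/(1+0.107)^t    t·PV        t(t+1)·PV
  1     2,937.50     2,653.5682     2,653.5682       5,307.1364
  2     2,937.50     2,397.0806     4,794.1612      14,382.4835
  3     2,937.50     2,165.3844     6,496.1533      25,984.6133
  4     2,937.50     1,956.0835     7,824.3340      39,121.6702
  5     2,937.50     1,767.0131     8,835.0655      53,010.3932
  6    27,937.50    15,181.0502    91,086.3010     637,604.1067
  Σ                 26,120.1800   121,689.5832     775,410.4033
P = 26,120.1800; D_Mac = 4.65883 yrs; D_mod = 4.20852 yrs; C = 24.22480.
Duration effect: -4.20852 × (-0.021) = +0.088379
Convexity effect: 0.5 × 24.22480 × (-0.021)² = +0.0053416
ΔP/P ≈ +0.088379 + 0.0053416 = +0.093721 = +9.3721%.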